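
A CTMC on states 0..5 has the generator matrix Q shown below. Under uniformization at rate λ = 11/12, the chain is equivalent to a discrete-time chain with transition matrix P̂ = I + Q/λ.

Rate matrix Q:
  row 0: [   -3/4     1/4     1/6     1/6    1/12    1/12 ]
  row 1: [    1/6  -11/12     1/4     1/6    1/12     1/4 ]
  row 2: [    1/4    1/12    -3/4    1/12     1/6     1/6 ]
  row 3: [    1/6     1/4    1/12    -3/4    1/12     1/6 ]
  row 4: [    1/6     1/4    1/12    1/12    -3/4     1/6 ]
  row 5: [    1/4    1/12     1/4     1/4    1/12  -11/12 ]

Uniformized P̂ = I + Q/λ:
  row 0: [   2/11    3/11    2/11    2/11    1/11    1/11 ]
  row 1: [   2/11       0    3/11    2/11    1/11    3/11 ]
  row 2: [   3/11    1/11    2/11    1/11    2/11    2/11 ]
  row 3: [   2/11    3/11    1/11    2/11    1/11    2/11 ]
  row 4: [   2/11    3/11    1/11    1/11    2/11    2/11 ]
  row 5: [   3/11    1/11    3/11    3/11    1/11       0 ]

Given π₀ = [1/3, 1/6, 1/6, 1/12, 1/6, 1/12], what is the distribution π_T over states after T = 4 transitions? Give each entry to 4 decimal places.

π = [0.2122, 0.1665, 0.1845, 0.1679, 0.1185, 0.1504]

t=0: π = [0.3333, 0.1667, 0.1667, 0.0833, 0.1667, 0.0833]
t=1: π = [0.2045, 0.1818, 0.1818, 0.1591, 0.1212, 0.1515]
t=2: π = [0.2121, 0.1625, 0.1866, 0.1680, 0.1185, 0.1522]
t=3: π = [0.2126, 0.1668, 0.1844, 0.1679, 0.1186, 0.1496]
t=4: π = [0.2122, 0.1665, 0.1845, 0.1679, 0.1185, 0.1504]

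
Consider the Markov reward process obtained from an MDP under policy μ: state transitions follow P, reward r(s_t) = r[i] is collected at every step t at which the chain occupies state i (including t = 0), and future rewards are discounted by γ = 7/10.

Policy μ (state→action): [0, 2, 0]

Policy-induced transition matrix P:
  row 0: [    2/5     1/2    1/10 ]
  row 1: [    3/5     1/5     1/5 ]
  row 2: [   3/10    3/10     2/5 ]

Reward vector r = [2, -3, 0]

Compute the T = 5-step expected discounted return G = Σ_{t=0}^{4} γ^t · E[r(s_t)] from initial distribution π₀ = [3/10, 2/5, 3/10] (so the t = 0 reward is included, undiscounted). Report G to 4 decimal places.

G = -0.8282

t=0: π = [0.3000, 0.4000, 0.3000], E[r] = -0.6000, γ^t·E[r] = -0.600000, running G = -0.600000
t=1: π = [0.4500, 0.3200, 0.2300], E[r] = -0.0600, γ^t·E[r] = -0.042000, running G = -0.642000
t=2: π = [0.4410, 0.3580, 0.2010], E[r] = -0.1920, γ^t·E[r] = -0.094080, running G = -0.736080
t=3: π = [0.4515, 0.3524, 0.1961], E[r] = -0.1542, γ^t·E[r] = -0.052891, running G = -0.788971
t=4: π = [0.4509, 0.3551, 0.1941], E[r] = -0.1634, γ^t·E[r] = -0.039242, running G = -0.828213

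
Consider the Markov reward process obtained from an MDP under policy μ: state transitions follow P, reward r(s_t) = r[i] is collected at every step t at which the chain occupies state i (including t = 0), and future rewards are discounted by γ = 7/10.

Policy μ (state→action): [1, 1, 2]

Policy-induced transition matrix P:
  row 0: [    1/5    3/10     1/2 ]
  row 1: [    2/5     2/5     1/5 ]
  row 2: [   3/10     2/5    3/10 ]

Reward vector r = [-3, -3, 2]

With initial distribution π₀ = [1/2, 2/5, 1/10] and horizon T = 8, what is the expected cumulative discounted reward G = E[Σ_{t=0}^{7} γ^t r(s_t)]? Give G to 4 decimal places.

t=0: π = [0.5000, 0.4000, 0.1000], E[r] = -2.5000, γ^t·E[r] = -2.500000, running G = -2.500000
t=1: π = [0.2900, 0.3500, 0.3600], E[r] = -1.2000, γ^t·E[r] = -0.840000, running G = -3.340000
t=2: π = [0.3060, 0.3710, 0.3230], E[r] = -1.3850, γ^t·E[r] = -0.678650, running G = -4.018650
t=3: π = [0.3065, 0.3694, 0.3241], E[r] = -1.3795, γ^t·E[r] = -0.473169, running G = -4.491819
t=4: π = [0.3063, 0.3694, 0.3244], E[r] = -1.3782, γ^t·E[r] = -0.330906, running G = -4.822724
t=5: π = [0.3063, 0.3694, 0.3243], E[r] = -1.3784, γ^t·E[r] = -0.231665, running G = -5.054389
t=6: π = [0.3063, 0.3694, 0.3243], E[r] = -1.3784, γ^t·E[r] = -0.162165, running G = -5.216554
t=7: π = [0.3063, 0.3694, 0.3243], E[r] = -1.3784, γ^t·E[r] = -0.113515, running G = -5.330070

G = -5.3301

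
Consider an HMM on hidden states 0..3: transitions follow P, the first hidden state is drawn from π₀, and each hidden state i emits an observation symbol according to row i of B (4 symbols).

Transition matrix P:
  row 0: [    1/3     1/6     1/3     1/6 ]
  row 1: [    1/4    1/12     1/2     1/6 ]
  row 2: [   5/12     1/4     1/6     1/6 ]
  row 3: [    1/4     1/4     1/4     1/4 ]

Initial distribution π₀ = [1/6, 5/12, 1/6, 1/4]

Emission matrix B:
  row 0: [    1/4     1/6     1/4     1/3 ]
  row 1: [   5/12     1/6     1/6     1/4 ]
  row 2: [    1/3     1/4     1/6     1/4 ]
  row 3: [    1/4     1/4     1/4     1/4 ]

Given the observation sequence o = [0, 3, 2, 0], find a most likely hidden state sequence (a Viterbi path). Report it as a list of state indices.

t=0: δ = [4.167e-02, 1.736e-01, 5.556e-02, 6.250e-02]  (obs o_0=0)
t=1: δ = [1.447e-02, 3.906e-03, 2.170e-02, 7.234e-03]  ψ = [1, 3, 1, 1]  (obs o_1=3)
t=2: δ = [2.261e-03, 9.042e-04, 8.038e-04, 9.042e-04]  ψ = [2, 2, 0, 2]  (obs o_2=2)
t=3: δ = [1.884e-04, 1.570e-04, 2.512e-04, 9.419e-05]  ψ = [0, 0, 0, 0]  (obs o_3=0)
backtrack: best end state = 2; path = [1, 2, 0, 2]

path = [1, 2, 0, 2]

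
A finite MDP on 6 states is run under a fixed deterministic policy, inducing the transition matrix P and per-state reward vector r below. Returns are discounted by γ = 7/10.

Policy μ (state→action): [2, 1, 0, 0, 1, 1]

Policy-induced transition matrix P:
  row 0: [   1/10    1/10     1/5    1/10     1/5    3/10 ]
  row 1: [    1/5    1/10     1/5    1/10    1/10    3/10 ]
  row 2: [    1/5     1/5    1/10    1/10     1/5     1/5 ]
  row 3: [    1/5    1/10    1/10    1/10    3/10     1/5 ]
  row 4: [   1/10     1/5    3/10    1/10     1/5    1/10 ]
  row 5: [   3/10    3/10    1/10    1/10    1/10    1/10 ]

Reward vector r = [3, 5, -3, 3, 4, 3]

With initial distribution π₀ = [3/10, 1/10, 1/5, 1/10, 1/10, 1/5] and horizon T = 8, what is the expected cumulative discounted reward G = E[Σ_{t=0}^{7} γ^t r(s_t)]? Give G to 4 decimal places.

G = 7.4921

t=0: π = [0.3000, 0.1000, 0.2000, 0.1000, 0.1000, 0.2000], E[r] = 2.1000, γ^t·E[r] = 2.100000, running G = 2.100000
t=1: π = [0.1800, 0.1700, 0.1600, 0.1000, 0.1800, 0.2100], E[r] = 2.5600, γ^t·E[r] = 1.792000, running G = 3.892000
t=2: π = [0.1850, 0.1760, 0.1710, 0.1000, 0.1720, 0.1960], E[r] = 2.4980, γ^t·E[r] = 1.224020, running G = 5.116020
t=3: π = [0.1839, 0.1735, 0.1705, 0.1000, 0.1728, 0.1993], E[r] = 2.4968, γ^t·E[r] = 0.856402, running G = 5.972422
t=4: π = [0.1843, 0.1742, 0.1703, 0.1000, 0.1727, 0.1985], E[r] = 2.4993, γ^t·E[r] = 0.600082, running G = 6.572504
t=5: π = [0.1842, 0.1740, 0.1704, 0.1000, 0.1727, 0.1987], E[r] = 2.4984, γ^t·E[r] = 0.419908, running G = 6.992412
t=6: π = [0.1842, 0.1741, 0.1704, 0.1000, 0.1727, 0.1987], E[r] = 2.4987, γ^t·E[r] = 0.293966, running G = 7.286378
t=7: π = [0.1842, 0.1740, 0.1704, 0.1000, 0.1727, 0.1987], E[r] = 2.4986, γ^t·E[r] = 0.205770, running G = 7.492148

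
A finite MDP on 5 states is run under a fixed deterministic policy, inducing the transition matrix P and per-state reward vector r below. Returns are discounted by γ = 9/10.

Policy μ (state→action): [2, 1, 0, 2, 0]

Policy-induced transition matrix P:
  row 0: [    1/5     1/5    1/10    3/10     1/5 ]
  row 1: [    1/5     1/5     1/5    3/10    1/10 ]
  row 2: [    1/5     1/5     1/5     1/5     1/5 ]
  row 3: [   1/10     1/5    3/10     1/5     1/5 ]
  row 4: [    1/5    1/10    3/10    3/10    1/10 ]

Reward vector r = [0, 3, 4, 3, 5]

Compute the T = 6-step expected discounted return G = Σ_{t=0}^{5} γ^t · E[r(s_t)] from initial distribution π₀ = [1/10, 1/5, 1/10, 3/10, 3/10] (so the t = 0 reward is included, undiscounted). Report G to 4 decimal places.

t=0: π = [0.1000, 0.2000, 0.1000, 0.3000, 0.3000], E[r] = 3.4000, γ^t·E[r] = 3.400000, running G = 3.400000
t=1: π = [0.1700, 0.1700, 0.2500, 0.2600, 0.1500], E[r] = 3.0400, γ^t·E[r] = 2.736000, running G = 6.136000
t=2: π = [0.1740, 0.1850, 0.2240, 0.2490, 0.1680], E[r] = 3.0380, γ^t·E[r] = 2.460780, running G = 8.596780
t=3: π = [0.1751, 0.1832, 0.2243, 0.2527, 0.1647], E[r] = 3.0284, γ^t·E[r] = 2.207704, running G = 10.804484
t=4: π = [0.1747, 0.1835, 0.2242, 0.2523, 0.1652], E[r] = 3.0305, γ^t·E[r] = 1.988285, running G = 12.792768
t=5: π = [0.1748, 0.1835, 0.2243, 0.2523, 0.1651], E[r] = 3.0302, γ^t·E[r] = 1.789315, running G = 14.582083

G = 14.5821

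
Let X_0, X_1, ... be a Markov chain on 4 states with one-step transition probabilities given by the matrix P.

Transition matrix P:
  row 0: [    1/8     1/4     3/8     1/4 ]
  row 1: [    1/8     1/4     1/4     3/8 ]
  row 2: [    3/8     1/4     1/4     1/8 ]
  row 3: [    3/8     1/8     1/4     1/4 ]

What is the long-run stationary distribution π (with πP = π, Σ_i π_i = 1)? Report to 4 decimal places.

Balance equations π_j = Σ_i π_i·P[i][j]:
  π_0 = 1/8·π_0 + 1/8·π_1 + 3/8·π_2 + 3/8·π_3
  π_1 = 1/4·π_0 + 1/4·π_1 + 1/4·π_2 + 1/8·π_3
  π_2 = 3/8·π_0 + 1/4·π_1 + 1/4·π_2 + 1/4·π_3
  normalize: π_0 + π_1 + π_2 + π_3 = 1
Solving the linear system gives exactly π = [74/289, 127/578, 163/578, 70/289].

π = [0.2561, 0.2197, 0.2820, 0.2422]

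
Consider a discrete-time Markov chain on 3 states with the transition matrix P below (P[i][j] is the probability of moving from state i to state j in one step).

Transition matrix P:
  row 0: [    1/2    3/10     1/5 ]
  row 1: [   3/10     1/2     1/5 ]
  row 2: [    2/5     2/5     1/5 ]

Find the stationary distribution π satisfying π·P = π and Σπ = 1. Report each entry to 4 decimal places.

π = [0.4000, 0.4000, 0.2000]

Balance equations π_j = Σ_i π_i·P[i][j]:
  π_0 = 1/2·π_0 + 3/10·π_1 + 2/5·π_2
  π_1 = 3/10·π_0 + 1/2·π_1 + 2/5·π_2
  normalize: π_0 + π_1 + π_2 = 1
Solving the linear system gives exactly π = [2/5, 2/5, 1/5].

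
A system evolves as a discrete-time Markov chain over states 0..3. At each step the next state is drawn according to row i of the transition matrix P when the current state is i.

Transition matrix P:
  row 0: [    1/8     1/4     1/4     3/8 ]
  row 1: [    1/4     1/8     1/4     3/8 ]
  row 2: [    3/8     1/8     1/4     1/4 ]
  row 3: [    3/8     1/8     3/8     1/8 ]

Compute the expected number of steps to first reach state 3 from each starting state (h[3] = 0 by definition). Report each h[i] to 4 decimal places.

First-step conditioning: h[3] = 0; for i ≠ 3, h[i] = 1 + Σ_k P[i][k]·h[k].
  h[0] = 1 + 1/8·h[0] + 1/4·h[1] + 1/4·h[2]
  h[1] = 1 + 1/4·h[0] + 1/8·h[1] + 1/4·h[2]
  h[2] = 1 + 3/8·h[0] + 1/8·h[1] + 1/4·h[2]
Solving the 3×3 linear system over states ≠ 3 gives exactly h = [32/11, 32/11, 36/11, 0] (h[3] = 0 is the target).

h = [2.9091, 2.9091, 3.2727, 0.0000]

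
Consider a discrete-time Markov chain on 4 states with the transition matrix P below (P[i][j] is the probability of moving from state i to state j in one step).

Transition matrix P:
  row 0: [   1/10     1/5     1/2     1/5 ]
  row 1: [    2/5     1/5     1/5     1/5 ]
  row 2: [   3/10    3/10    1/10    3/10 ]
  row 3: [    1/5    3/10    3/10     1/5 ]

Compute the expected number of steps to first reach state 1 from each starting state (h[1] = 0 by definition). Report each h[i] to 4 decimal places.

h = [3.9118, 0.0000, 3.6088, 3.5813]

First-step conditioning: h[1] = 0; for i ≠ 1, h[i] = 1 + Σ_k P[i][k]·h[k].
  h[0] = 1 + 1/10·h[0] + 1/2·h[2] + 1/5·h[3]
  h[2] = 1 + 3/10·h[0] + 1/10·h[2] + 3/10·h[3]
  h[3] = 1 + 1/5·h[0] + 3/10·h[2] + 1/5·h[3]
Solving the 3×3 linear system over states ≠ 1 gives exactly h = [1420/363, 0, 1310/363, 1300/363] (h[1] = 0 is the target).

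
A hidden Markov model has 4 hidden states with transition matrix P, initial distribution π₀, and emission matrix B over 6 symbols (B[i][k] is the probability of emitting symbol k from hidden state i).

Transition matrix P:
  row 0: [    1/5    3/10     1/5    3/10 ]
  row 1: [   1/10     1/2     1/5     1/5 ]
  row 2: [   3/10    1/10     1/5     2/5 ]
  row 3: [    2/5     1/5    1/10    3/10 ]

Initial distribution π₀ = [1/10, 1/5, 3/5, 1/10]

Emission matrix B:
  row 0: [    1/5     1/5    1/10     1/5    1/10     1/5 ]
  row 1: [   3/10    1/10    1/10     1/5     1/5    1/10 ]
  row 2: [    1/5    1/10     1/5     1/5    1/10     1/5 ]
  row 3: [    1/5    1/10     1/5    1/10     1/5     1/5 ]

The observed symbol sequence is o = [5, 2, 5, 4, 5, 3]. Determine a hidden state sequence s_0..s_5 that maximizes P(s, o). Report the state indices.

path = [2, 3, 0, 1, 1, 1]

t=0: δ = [2.000e-02, 2.000e-02, 1.200e-01, 2.000e-02]  (obs o_0=5)
t=1: δ = [3.600e-03, 1.200e-03, 4.800e-03, 9.600e-03]  ψ = [2, 2, 2, 2]  (obs o_1=2)
t=2: δ = [7.680e-04, 1.920e-04, 1.920e-04, 5.760e-04]  ψ = [3, 3, 2, 3]  (obs o_2=5)
t=3: δ = [2.304e-05, 4.608e-05, 1.536e-05, 4.608e-05]  ψ = [3, 0, 0, 0]  (obs o_3=4)
t=4: δ = [3.686e-06, 2.304e-06, 1.843e-06, 2.765e-06]  ψ = [3, 1, 1, 3]  (obs o_4=5)
t=5: δ = [2.212e-07, 2.304e-07, 1.475e-07, 1.106e-07]  ψ = [3, 1, 0, 0]  (obs o_5=3)
backtrack: best end state = 1; path = [2, 3, 0, 1, 1, 1]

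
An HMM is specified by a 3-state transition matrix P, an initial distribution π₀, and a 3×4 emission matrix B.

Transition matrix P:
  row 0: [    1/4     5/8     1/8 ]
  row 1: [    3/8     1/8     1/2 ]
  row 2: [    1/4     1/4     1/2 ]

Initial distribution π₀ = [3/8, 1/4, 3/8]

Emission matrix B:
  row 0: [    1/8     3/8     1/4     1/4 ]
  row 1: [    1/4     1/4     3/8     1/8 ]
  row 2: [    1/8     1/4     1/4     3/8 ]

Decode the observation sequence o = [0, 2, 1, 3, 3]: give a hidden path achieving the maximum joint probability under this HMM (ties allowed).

t=0: δ = [4.688e-02, 6.250e-02, 4.688e-02]  (obs o_0=0)
t=1: δ = [5.859e-03, 1.099e-02, 7.812e-03]  ψ = [1, 0, 1]  (obs o_1=2)
t=2: δ = [1.545e-03, 9.155e-04, 1.373e-03]  ψ = [1, 0, 1]  (obs o_2=1)
t=3: δ = [9.656e-05, 1.207e-04, 2.575e-04]  ψ = [0, 0, 2]  (obs o_3=3)
t=4: δ = [1.609e-05, 8.047e-06, 4.828e-05]  ψ = [2, 2, 2]  (obs o_4=3)
backtrack: best end state = 2; path = [0, 1, 2, 2, 2]

path = [0, 1, 2, 2, 2]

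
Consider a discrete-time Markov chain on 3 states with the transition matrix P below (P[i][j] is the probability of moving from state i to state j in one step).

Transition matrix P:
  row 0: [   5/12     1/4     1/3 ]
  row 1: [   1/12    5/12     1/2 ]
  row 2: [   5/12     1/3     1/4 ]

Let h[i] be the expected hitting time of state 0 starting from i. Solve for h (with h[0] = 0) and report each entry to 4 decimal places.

First-step conditioning: h[0] = 0; for i ≠ 0, h[i] = 1 + Σ_k P[i][k]·h[k].
  h[1] = 1 + 5/12·h[1] + 1/2·h[2]
  h[2] = 1 + 1/3·h[1] + 1/4·h[2]
Solving the 2×2 linear system over states ≠ 0 gives exactly h = [0, 60/13, 44/13] (h[0] = 0 is the target).

h = [0.0000, 4.6154, 3.3846]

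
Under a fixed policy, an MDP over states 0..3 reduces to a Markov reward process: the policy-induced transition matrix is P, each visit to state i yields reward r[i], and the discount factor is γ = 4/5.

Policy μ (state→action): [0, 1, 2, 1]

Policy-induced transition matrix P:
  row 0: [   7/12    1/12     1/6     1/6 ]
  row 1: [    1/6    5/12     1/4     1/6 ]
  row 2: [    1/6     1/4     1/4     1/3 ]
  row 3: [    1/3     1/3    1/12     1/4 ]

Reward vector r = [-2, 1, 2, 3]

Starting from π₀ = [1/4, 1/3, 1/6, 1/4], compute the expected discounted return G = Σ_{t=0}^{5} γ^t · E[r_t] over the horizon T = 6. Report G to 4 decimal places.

G = 2.5910

t=0: π = [0.2500, 0.3333, 0.1667, 0.2500], E[r] = 0.9167, γ^t·E[r] = 0.916667, running G = 0.916667
t=1: π = [0.3125, 0.2847, 0.1875, 0.2153], E[r] = 0.6806, γ^t·E[r] = 0.544444, running G = 1.461111
t=2: π = [0.3328, 0.2633, 0.1881, 0.2159], E[r] = 0.6215, γ^t·E[r] = 0.397778, running G = 1.858889
t=3: π = [0.3413, 0.2564, 0.1863, 0.2160], E[r] = 0.5944, γ^t·E[r] = 0.304346, running G = 2.163235
t=4: π = [0.3449, 0.2539, 0.1856, 0.2157], E[r] = 0.5824, γ^t·E[r] = 0.238542, running G = 2.401776
t=5: π = [0.3463, 0.2528, 0.1853, 0.2156], E[r] = 0.5775, γ^t·E[r] = 0.189235, running G = 2.591011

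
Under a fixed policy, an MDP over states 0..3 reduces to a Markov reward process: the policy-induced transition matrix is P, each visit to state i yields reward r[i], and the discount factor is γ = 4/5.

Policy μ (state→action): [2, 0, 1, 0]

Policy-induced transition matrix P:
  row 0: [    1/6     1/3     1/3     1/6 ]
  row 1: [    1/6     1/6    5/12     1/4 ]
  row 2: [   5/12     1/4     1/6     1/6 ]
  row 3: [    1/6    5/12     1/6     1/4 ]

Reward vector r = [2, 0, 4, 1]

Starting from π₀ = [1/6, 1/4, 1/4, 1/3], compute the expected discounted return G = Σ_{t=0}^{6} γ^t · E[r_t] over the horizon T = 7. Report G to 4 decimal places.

t=0: π = [0.1667, 0.2500, 0.2500, 0.3333], E[r] = 1.6667, γ^t·E[r] = 1.666667, running G = 1.666667
t=1: π = [0.2292, 0.2986, 0.2569, 0.2153], E[r] = 1.7014, γ^t·E[r] = 1.361111, running G = 3.027778
t=2: π = [0.2309, 0.2801, 0.2795, 0.2095], E[r] = 1.7894, γ^t·E[r] = 1.145185, running G = 4.172963
t=3: π = [0.2365, 0.2808, 0.2752, 0.2075], E[r] = 1.7813, γ^t·E[r] = 0.912000, running G = 5.084963
t=4: π = [0.2355, 0.2809, 0.2763, 0.2074], E[r] = 1.7835, γ^t·E[r] = 0.730504, running G = 5.815467
t=5: π = [0.2357, 0.2808, 0.2761, 0.2074], E[r] = 1.7834, γ^t·E[r] = 0.584372, running G = 6.399839
t=6: π = [0.2357, 0.2808, 0.2762, 0.2073], E[r] = 1.7833, γ^t·E[r] = 0.467493, running G = 6.867332

G = 6.8673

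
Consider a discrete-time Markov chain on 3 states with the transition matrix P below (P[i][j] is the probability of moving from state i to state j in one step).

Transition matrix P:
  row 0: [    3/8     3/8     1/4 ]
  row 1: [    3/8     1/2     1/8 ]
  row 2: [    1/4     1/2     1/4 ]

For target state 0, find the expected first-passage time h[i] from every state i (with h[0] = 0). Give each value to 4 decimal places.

h = [0.0000, 2.8000, 3.2000]

First-step conditioning: h[0] = 0; for i ≠ 0, h[i] = 1 + Σ_k P[i][k]·h[k].
  h[1] = 1 + 1/2·h[1] + 1/8·h[2]
  h[2] = 1 + 1/2·h[1] + 1/4·h[2]
Solving the 2×2 linear system over states ≠ 0 gives exactly h = [0, 14/5, 16/5] (h[0] = 0 is the target).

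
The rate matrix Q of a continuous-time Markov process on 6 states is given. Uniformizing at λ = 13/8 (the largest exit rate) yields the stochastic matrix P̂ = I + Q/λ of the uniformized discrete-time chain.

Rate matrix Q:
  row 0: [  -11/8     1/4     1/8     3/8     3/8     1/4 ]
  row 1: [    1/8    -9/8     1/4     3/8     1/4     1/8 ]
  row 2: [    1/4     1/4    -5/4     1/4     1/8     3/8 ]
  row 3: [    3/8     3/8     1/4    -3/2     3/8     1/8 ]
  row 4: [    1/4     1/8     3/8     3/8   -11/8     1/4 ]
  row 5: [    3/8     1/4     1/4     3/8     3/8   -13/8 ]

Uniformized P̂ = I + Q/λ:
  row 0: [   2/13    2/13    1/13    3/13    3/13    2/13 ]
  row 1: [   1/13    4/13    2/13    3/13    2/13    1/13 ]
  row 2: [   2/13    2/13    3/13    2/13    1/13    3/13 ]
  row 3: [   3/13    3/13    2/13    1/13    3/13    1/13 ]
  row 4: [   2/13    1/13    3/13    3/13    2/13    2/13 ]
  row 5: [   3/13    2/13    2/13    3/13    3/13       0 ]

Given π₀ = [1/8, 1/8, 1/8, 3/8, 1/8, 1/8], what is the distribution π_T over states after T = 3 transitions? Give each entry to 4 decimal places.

π = [0.1642, 0.1830, 0.1680, 0.1882, 0.1776, 0.1190]

t=0: π = [0.1250, 0.1250, 0.1250, 0.3750, 0.1250, 0.1250]
t=1: π = [0.1827, 0.1923, 0.1635, 0.1635, 0.1923, 0.1058]
t=2: π = [0.1598, 0.1812, 0.1672, 0.1930, 0.1760, 0.1228]
t=3: π = [0.1642, 0.1830, 0.1680, 0.1882, 0.1776, 0.1190]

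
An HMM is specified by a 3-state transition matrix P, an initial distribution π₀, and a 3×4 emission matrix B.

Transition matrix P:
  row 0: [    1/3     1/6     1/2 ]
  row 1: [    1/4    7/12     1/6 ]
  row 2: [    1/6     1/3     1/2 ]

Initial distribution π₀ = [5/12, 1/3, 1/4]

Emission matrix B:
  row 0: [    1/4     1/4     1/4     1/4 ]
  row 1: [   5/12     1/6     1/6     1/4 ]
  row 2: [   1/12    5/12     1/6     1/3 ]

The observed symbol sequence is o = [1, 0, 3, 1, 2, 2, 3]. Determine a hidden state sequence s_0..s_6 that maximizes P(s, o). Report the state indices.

t=0: δ = [1.042e-01, 5.556e-02, 1.042e-01]  (obs o_0=1)
t=1: δ = [8.681e-03, 1.447e-02, 4.340e-03]  ψ = [0, 2, 0]  (obs o_1=0)
t=2: δ = [9.042e-04, 2.110e-03, 1.447e-03]  ψ = [1, 1, 0]  (obs o_2=3)
t=3: δ = [1.319e-04, 2.051e-04, 3.014e-04]  ψ = [1, 1, 2]  (obs o_3=1)
t=4: δ = [1.282e-05, 1.994e-05, 2.512e-05]  ψ = [1, 1, 2]  (obs o_4=2)
t=5: δ = [1.246e-06, 1.939e-06, 2.093e-06]  ψ = [1, 1, 2]  (obs o_5=2)
t=6: δ = [1.212e-07, 2.828e-07, 3.489e-07]  ψ = [1, 1, 2]  (obs o_6=3)
backtrack: best end state = 2; path = [0, 0, 2, 2, 2, 2, 2]

path = [0, 0, 2, 2, 2, 2, 2]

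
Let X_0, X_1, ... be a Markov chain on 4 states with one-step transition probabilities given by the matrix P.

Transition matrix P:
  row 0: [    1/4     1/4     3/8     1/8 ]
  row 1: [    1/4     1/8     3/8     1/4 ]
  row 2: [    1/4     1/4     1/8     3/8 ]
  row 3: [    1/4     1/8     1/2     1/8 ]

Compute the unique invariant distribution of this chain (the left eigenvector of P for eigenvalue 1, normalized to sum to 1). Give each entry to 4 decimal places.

Balance equations π_j = Σ_i π_i·P[i][j]:
  π_0 = 1/4·π_0 + 1/4·π_1 + 1/4·π_2 + 1/4·π_3
  π_1 = 1/4·π_0 + 1/8·π_1 + 1/4·π_2 + 1/8·π_3
  π_2 = 3/8·π_0 + 3/8·π_1 + 1/8·π_2 + 1/2·π_3
  normalize: π_0 + π_1 + π_2 + π_3 = 1
Solving the linear system gives exactly π = [1/4, 35/178, 115/356, 41/178].

π = [0.2500, 0.1966, 0.3230, 0.2303]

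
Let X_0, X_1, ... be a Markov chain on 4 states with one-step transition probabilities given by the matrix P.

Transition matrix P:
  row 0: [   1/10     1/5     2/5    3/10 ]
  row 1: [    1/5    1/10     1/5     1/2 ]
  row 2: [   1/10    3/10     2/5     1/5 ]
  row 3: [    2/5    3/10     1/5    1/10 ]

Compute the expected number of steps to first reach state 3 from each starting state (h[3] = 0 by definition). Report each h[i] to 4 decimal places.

First-step conditioning: h[3] = 0; for i ≠ 3, h[i] = 1 + Σ_k P[i][k]·h[k].
  h[0] = 1 + 1/10·h[0] + 1/5·h[1] + 2/5·h[2]
  h[1] = 1 + 1/5·h[0] + 1/10·h[1] + 1/5·h[2]
  h[2] = 1 + 1/10·h[0] + 3/10·h[1] + 2/5·h[2]
Solving the 3×3 linear system over states ≠ 3 gives exactly h = [140/43, 225/86, 605/172, 0] (h[3] = 0 is the target).

h = [3.2558, 2.6163, 3.5174, 0.0000]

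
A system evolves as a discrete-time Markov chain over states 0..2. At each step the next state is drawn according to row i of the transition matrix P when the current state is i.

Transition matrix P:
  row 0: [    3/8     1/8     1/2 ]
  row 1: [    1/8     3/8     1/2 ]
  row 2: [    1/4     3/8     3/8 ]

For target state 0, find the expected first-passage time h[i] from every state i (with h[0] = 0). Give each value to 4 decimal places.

First-step conditioning: h[0] = 0; for i ≠ 0, h[i] = 1 + Σ_k P[i][k]·h[k].
  h[1] = 1 + 3/8·h[1] + 1/2·h[2]
  h[2] = 1 + 3/8·h[1] + 3/8·h[2]
Solving the 2×2 linear system over states ≠ 0 gives exactly h = [0, 72/13, 64/13] (h[0] = 0 is the target).

h = [0.0000, 5.5385, 4.9231]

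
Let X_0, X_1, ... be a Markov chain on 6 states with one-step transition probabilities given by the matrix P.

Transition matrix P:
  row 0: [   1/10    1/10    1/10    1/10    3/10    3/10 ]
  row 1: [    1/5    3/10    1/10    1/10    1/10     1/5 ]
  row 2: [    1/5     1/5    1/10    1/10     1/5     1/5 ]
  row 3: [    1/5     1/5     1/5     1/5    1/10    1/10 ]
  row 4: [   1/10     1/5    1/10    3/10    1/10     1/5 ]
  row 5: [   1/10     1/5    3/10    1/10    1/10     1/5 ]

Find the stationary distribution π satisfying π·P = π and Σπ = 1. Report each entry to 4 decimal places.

Balance equations π_j = Σ_i π_i·P[i][j]:
  π_0 = 1/10·π_0 + 1/5·π_1 + 1/5·π_2 + 1/5·π_3 + 1/10·π_4 + 1/10·π_5
  π_1 = 1/10·π_0 + 3/10·π_1 + 1/5·π_2 + 1/5·π_3 + 1/5·π_4 + 1/5·π_5
  π_2 = 1/10·π_0 + 1/10·π_1 + 1/10·π_2 + 1/5·π_3 + 1/10·π_4 + 3/10·π_5
  π_3 = 1/10·π_0 + 1/10·π_1 + 1/10·π_2 + 1/5·π_3 + 3/10·π_4 + 1/10·π_5
  π_4 = 3/10·π_0 + 1/10·π_1 + 1/5·π_2 + 1/10·π_3 + 1/10·π_4 + 1/10·π_5
  normalize: π_0 + π_1 + π_2 + π_3 + π_4 + π_5 = 1
Solving the linear system gives exactly π = [109/725, 149/725, 112/725, 104/725, 211/1450, 291/1450].

π = [0.1503, 0.2055, 0.1545, 0.1434, 0.1455, 0.2007]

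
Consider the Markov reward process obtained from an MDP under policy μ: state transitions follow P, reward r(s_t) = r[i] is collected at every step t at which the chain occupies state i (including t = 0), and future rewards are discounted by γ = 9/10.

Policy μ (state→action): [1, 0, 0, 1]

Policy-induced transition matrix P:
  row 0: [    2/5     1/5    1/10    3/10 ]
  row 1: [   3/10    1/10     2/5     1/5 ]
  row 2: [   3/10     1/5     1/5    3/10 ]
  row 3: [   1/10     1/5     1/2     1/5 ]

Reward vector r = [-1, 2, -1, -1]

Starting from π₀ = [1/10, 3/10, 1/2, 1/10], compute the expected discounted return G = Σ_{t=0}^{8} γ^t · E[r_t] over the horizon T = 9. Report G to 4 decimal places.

G = -2.4592

t=0: π = [0.1000, 0.3000, 0.5000, 0.1000], E[r] = -0.1000, γ^t·E[r] = -0.100000, running G = -0.100000
t=1: π = [0.2900, 0.1700, 0.2800, 0.2600], E[r] = -0.4900, γ^t·E[r] = -0.441000, running G = -0.541000
t=2: π = [0.2770, 0.1830, 0.2830, 0.2570], E[r] = -0.4510, γ^t·E[r] = -0.365310, running G = -0.906310
t=3: π = [0.2763, 0.1817, 0.2860, 0.2560], E[r] = -0.4549, γ^t·E[r] = -0.331622, running G = -1.237932
t=4: π = [0.2764, 0.1818, 0.2855, 0.2562], E[r] = -0.4545, γ^t·E[r] = -0.298204, running G = -1.536136
t=5: π = [0.2764, 0.1818, 0.2856, 0.2562], E[r] = -0.4545, γ^t·E[r] = -0.268407, running G = -1.804543
t=6: π = [0.2764, 0.1818, 0.2856, 0.2562], E[r] = -0.4545, γ^t·E[r] = -0.241564, running G = -2.046107
t=7: π = [0.2764, 0.1818, 0.2856, 0.2562], E[r] = -0.4545, γ^t·E[r] = -0.217408, running G = -2.263514
t=8: π = [0.2764, 0.1818, 0.2856, 0.2562], E[r] = -0.4545, γ^t·E[r] = -0.195667, running G = -2.459181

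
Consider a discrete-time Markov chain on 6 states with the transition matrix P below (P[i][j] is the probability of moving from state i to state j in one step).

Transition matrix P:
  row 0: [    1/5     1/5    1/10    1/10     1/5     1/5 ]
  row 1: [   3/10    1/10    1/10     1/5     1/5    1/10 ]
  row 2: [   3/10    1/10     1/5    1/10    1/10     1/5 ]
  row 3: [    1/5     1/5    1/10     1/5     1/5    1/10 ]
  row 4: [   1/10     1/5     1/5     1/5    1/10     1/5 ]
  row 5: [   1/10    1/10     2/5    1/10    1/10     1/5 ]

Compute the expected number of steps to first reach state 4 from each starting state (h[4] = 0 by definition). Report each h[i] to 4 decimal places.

First-step conditioning: h[4] = 0; for i ≠ 4, h[i] = 1 + Σ_k P[i][k]·h[k].
  h[0] = 1 + 1/5·h[0] + 1/5·h[1] + 1/10·h[2] + 1/10·h[3] + 1/5·h[5]
  h[1] = 1 + 3/10·h[0] + 1/10·h[1] + 1/10·h[2] + 1/5·h[3] + 1/10·h[5]
  h[2] = 1 + 3/10·h[0] + 1/10·h[1] + 1/5·h[2] + 1/10·h[3] + 1/5·h[5]
  h[3] = 1 + 1/5·h[0] + 1/5·h[1] + 1/10·h[2] + 1/5·h[3] + 1/10·h[5]
  h[5] = 1 + 1/10·h[0] + 1/10·h[1] + 2/5·h[2] + 1/10·h[3] + 1/5·h[5]
Solving the 5×5 linear system over states ≠ 4 gives exactly h = [14650/2431, 850/143, 16300/2431, 1110/187, 0, 16630/2431] (h[4] = 0 is the target).

h = [6.0263, 5.9441, 6.7051, 5.9358, 0.0000, 6.8408]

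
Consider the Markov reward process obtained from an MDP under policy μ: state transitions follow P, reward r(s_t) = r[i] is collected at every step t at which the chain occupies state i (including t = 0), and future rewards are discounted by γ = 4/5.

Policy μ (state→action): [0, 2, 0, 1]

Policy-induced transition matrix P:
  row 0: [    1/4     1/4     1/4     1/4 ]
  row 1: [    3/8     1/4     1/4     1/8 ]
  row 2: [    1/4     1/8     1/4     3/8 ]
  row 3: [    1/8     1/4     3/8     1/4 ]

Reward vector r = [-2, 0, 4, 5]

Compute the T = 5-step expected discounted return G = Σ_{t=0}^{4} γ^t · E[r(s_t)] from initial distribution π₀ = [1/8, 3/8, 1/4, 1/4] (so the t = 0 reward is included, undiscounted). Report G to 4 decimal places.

t=0: π = [0.1250, 0.3750, 0.2500, 0.2500], E[r] = 2.0000, γ^t·E[r] = 2.000000, running G = 2.000000
t=1: π = [0.2656, 0.2188, 0.2813, 0.2344], E[r] = 1.7656, γ^t·E[r] = 1.412500, running G = 3.412500
t=2: π = [0.2480, 0.2148, 0.2793, 0.2578], E[r] = 1.9102, γ^t·E[r] = 1.222500, running G = 4.635000
t=3: π = [0.2446, 0.2151, 0.2822, 0.2581], E[r] = 1.9299, γ^t·E[r] = 0.988125, running G = 5.623125
t=4: π = [0.2446, 0.2147, 0.2823, 0.2584], E[r] = 1.9317, γ^t·E[r] = 0.791238, running G = 6.414363

G = 6.4144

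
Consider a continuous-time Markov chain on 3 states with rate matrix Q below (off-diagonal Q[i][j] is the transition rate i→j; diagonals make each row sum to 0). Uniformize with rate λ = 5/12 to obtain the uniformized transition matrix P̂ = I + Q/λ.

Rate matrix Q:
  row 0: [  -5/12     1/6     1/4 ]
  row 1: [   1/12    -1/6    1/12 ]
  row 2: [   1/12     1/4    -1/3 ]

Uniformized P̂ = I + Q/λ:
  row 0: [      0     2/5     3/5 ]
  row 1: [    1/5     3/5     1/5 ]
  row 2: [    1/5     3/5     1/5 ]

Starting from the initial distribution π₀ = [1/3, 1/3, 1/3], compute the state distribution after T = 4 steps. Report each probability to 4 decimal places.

π = [0.1669, 0.5669, 0.2661]

t=0: π = [0.3333, 0.3333, 0.3333]
t=1: π = [0.1333, 0.5333, 0.3333]
t=2: π = [0.1733, 0.5733, 0.2533]
t=3: π = [0.1653, 0.5653, 0.2693]
t=4: π = [0.1669, 0.5669, 0.2661]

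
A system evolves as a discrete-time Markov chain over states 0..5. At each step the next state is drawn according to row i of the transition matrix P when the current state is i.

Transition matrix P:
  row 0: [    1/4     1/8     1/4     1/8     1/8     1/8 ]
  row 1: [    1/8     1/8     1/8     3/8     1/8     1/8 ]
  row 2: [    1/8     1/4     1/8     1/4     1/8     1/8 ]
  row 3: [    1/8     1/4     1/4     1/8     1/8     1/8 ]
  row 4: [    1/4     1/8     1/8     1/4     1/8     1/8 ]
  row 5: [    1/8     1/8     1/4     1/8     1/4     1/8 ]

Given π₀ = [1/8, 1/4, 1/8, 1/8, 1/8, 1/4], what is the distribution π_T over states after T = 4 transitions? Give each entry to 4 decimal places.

t=0: π = [0.1250, 0.2500, 0.1250, 0.1250, 0.1250, 0.2500]
t=1: π = [0.1563, 0.1563, 0.1875, 0.2188, 0.1563, 0.1250]
t=2: π = [0.1641, 0.1758, 0.1875, 0.2070, 0.1406, 0.1250]
t=3: π = [0.1631, 0.1743, 0.1870, 0.2100, 0.1406, 0.1250]
t=4: π = [0.1630, 0.1746, 0.1873, 0.2095, 0.1406, 0.1250]

π = [0.1630, 0.1746, 0.1873, 0.2095, 0.1406, 0.1250]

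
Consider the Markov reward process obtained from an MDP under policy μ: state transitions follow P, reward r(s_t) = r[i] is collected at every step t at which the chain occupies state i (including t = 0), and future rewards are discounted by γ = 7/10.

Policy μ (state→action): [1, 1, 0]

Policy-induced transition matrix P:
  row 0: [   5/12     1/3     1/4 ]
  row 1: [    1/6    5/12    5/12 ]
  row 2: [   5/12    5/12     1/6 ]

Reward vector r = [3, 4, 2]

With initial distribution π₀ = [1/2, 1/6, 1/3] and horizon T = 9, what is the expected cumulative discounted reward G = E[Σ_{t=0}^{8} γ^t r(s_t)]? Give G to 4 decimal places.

G = 9.6636

t=0: π = [0.5000, 0.1667, 0.3333], E[r] = 2.8333, γ^t·E[r] = 2.833333, running G = 2.833333
t=1: π = [0.3750, 0.3750, 0.2500], E[r] = 3.1250, γ^t·E[r] = 2.187500, running G = 5.020833
t=2: π = [0.3229, 0.3854, 0.2917], E[r] = 3.0938, γ^t·E[r] = 1.515938, running G = 6.536771
t=3: π = [0.3203, 0.3898, 0.2899], E[r] = 3.0998, γ^t·E[r] = 1.063240, running G = 7.600011
t=4: π = [0.3192, 0.3900, 0.2908], E[r] = 3.0992, γ^t·E[r] = 0.744112, running G = 8.344123
t=5: π = [0.3192, 0.3901, 0.2908], E[r] = 3.0993, γ^t·E[r] = 0.520900, running G = 8.865023
t=6: π = [0.3192, 0.3901, 0.2908], E[r] = 3.0993, γ^t·E[r] = 0.364628, running G = 9.229651
t=7: π = [0.3191, 0.3901, 0.2908], E[r] = 3.0993, γ^t·E[r] = 0.255240, running G = 9.484891
t=8: π = [0.3191, 0.3901, 0.2908], E[r] = 3.0993, γ^t·E[r] = 0.178668, running G = 9.663559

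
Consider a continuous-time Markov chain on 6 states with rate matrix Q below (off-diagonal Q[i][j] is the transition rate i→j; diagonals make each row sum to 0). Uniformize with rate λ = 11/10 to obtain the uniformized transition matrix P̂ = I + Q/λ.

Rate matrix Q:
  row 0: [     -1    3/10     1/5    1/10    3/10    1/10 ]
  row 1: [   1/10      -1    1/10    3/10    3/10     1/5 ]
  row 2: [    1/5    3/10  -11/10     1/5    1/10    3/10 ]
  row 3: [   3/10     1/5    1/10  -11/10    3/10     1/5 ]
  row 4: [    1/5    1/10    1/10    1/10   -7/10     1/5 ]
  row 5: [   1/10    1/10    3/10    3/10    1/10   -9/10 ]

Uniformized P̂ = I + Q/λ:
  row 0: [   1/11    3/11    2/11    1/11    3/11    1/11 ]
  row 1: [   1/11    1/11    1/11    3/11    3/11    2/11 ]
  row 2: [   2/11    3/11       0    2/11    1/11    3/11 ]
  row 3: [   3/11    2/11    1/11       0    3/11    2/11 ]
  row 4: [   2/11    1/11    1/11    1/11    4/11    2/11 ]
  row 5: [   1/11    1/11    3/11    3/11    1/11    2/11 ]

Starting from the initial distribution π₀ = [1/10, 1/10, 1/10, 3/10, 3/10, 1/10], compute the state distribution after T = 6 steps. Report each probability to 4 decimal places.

π = [0.1512, 0.1549, 0.1259, 0.1496, 0.2389, 0.1795]

t=0: π = [0.1000, 0.1000, 0.1000, 0.3000, 0.3000, 0.1000]
t=1: π = [0.1818, 0.1545, 0.1091, 0.1091, 0.2636, 0.1818]
t=2: π = [0.1446, 0.1537, 0.1306, 0.1521, 0.2438, 0.1752]
t=3: π = [0.1526, 0.1548, 0.1240, 0.1488, 0.2393, 0.1805]
t=4: π = [0.1510, 0.1547, 0.1263, 0.1496, 0.2391, 0.1792]
t=5: π = [0.1513, 0.1549, 0.1257, 0.1495, 0.2389, 0.1796]
t=6: π = [0.1512, 0.1549, 0.1259, 0.1496, 0.2389, 0.1795]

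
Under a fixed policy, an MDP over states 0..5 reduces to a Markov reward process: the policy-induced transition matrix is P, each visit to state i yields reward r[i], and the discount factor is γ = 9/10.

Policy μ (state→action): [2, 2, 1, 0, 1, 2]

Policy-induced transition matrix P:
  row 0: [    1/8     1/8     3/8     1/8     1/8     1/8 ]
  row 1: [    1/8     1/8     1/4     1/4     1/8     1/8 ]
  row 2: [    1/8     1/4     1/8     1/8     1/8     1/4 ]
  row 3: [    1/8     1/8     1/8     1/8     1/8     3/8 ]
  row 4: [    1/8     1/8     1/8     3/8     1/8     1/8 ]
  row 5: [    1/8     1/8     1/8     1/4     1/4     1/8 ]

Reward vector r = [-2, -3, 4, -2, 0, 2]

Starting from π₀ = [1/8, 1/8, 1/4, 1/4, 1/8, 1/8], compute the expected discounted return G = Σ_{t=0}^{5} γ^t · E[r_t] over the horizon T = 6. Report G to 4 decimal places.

G = 0.1291

t=0: π = [0.1250, 0.1250, 0.2500, 0.2500, 0.1250, 0.1250], E[r] = 0.1250, γ^t·E[r] = 0.125000, running G = 0.125000
t=1: π = [0.1250, 0.1563, 0.1719, 0.1875, 0.1406, 0.2188], E[r] = 0.0313, γ^t·E[r] = 0.028125, running G = 0.153125
t=2: π = [0.1250, 0.1465, 0.1758, 0.2070, 0.1523, 0.1934], E[r] = -0.0137, γ^t·E[r] = -0.011074, running G = 0.142051
t=3: π = [0.1250, 0.1470, 0.1746, 0.2056, 0.1492, 0.1987], E[r] = -0.0063, γ^t·E[r] = -0.004627, running G = 0.137423
t=4: π = [0.1250, 0.1468, 0.1746, 0.2055, 0.1498, 0.1982], E[r] = -0.0066, γ^t·E[r] = -0.004305, running G = 0.133118
t=5: π = [0.1250, 0.1468, 0.1746, 0.2056, 0.1498, 0.1982], E[r] = -0.0068, γ^t·E[r] = -0.004041, running G = 0.129077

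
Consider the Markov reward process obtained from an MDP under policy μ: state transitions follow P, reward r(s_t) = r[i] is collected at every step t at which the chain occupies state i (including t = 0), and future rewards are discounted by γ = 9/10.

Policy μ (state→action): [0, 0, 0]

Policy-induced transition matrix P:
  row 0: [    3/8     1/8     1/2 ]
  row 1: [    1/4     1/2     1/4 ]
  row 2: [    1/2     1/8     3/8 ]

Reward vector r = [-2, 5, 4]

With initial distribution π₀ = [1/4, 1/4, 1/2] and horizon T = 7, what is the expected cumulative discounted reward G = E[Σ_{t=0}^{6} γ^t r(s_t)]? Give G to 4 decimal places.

t=0: π = [0.2500, 0.2500, 0.5000], E[r] = 2.7500, γ^t·E[r] = 2.750000, running G = 2.750000
t=1: π = [0.4063, 0.2188, 0.3750], E[r] = 1.7813, γ^t·E[r] = 1.603125, running G = 4.353125
t=2: π = [0.3945, 0.2070, 0.3984], E[r] = 1.8398, γ^t·E[r] = 1.490273, running G = 5.843398
t=3: π = [0.3989, 0.2026, 0.3984], E[r] = 1.8091, γ^t·E[r] = 1.318821, running G = 7.162219
t=4: π = [0.3995, 0.2010, 0.3995], E[r] = 1.8041, γ^t·E[r] = 1.183695, running G = 8.345914
t=5: π = [0.3998, 0.2004, 0.3998], E[r] = 1.8015, γ^t·E[r] = 1.063744, running G = 9.409659
t=6: π = [0.3999, 0.2001, 0.3999], E[r] = 1.8006, γ^t·E[r] = 0.956891, running G = 10.366549

G = 10.3665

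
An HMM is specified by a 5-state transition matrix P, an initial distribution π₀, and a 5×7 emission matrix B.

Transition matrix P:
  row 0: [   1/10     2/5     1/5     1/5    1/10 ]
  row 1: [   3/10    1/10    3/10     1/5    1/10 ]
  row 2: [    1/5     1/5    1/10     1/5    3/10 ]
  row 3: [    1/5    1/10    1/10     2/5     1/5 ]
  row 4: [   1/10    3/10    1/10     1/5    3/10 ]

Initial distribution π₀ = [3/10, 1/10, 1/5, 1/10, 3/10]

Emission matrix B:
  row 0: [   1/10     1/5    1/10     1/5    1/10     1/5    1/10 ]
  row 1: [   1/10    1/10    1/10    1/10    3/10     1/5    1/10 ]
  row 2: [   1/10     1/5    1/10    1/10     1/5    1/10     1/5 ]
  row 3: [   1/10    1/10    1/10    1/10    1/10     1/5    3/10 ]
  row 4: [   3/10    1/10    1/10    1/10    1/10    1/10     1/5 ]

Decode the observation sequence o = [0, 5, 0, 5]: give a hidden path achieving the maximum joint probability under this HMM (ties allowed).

path = [4, 4, 4, 1]

t=0: δ = [3.000e-02, 1.000e-02, 2.000e-02, 1.000e-02, 9.000e-02]  (obs o_0=0)
t=1: δ = [1.800e-03, 5.400e-03, 9.000e-04, 3.600e-03, 2.700e-03]  ψ = [4, 4, 4, 4, 4]  (obs o_1=5)
t=2: δ = [1.620e-04, 8.100e-05, 1.620e-04, 1.440e-04, 2.430e-04]  ψ = [1, 4, 1, 3, 4]  (obs o_2=0)
t=3: δ = [6.480e-06, 1.458e-05, 3.240e-06, 1.152e-05, 7.290e-06]  ψ = [2, 4, 0, 3, 4]  (obs o_3=5)
backtrack: best end state = 1; path = [4, 4, 4, 1]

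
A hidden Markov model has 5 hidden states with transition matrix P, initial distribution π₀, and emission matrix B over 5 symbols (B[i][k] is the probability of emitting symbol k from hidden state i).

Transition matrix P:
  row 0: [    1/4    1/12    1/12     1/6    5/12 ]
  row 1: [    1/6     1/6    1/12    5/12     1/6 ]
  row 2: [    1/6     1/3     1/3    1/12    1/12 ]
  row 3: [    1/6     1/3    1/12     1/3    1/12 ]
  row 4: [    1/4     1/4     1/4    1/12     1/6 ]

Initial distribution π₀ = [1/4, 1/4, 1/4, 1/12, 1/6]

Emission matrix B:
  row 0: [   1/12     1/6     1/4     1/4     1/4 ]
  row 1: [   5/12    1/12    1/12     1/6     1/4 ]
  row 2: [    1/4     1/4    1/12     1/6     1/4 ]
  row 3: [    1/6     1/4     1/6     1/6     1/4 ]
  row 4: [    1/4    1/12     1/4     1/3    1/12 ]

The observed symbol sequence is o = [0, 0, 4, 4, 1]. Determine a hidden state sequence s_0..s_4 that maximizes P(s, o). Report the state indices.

t=0: δ = [2.083e-02, 1.042e-01, 6.250e-02, 1.389e-02, 4.167e-02]  (obs o_0=0)
t=1: δ = [1.447e-03, 8.681e-03, 5.208e-03, 7.234e-03, 4.340e-03]  ψ = [1, 2, 2, 1, 1]  (obs o_1=0)
t=2: δ = [3.617e-04, 6.028e-04, 4.340e-04, 9.042e-04, 1.206e-04]  ψ = [1, 3, 2, 1, 1]  (obs o_2=4)
t=3: δ = [3.768e-05, 7.535e-05, 3.617e-05, 7.535e-05, 1.256e-05]  ψ = [3, 3, 2, 3, 0]  (obs o_3=4)
t=4: δ = [2.093e-06, 2.093e-06, 3.014e-06, 7.849e-06, 1.308e-06]  ψ = [1, 3, 2, 1, 0]  (obs o_4=1)
backtrack: best end state = 3; path = [2, 1, 3, 1, 3]

path = [2, 1, 3, 1, 3]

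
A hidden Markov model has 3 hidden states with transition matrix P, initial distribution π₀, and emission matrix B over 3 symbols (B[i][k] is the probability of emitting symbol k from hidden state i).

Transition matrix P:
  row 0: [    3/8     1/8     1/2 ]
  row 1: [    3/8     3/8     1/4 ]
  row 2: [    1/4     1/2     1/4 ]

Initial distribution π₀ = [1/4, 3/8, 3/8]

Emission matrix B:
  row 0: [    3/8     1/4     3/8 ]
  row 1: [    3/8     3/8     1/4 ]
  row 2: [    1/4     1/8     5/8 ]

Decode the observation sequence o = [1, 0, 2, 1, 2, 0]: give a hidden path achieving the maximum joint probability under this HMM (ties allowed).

t=0: δ = [6.250e-02, 1.406e-01, 4.688e-02]  (obs o_0=1)
t=1: δ = [1.978e-02, 1.978e-02, 8.789e-03]  ψ = [1, 1, 1]  (obs o_1=0)
t=2: δ = [2.781e-03, 1.854e-03, 6.180e-03]  ψ = [0, 1, 0]  (obs o_2=2)
t=3: δ = [3.862e-04, 1.159e-03, 1.931e-04]  ψ = [2, 2, 2]  (obs o_3=1)
t=4: δ = [1.629e-04, 1.086e-04, 1.810e-04]  ψ = [1, 1, 1]  (obs o_4=2)
t=5: δ = [2.291e-05, 3.395e-05, 2.037e-05]  ψ = [0, 2, 0]  (obs o_5=0)
backtrack: best end state = 1; path = [1, 0, 2, 1, 2, 1]

path = [1, 0, 2, 1, 2, 1]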